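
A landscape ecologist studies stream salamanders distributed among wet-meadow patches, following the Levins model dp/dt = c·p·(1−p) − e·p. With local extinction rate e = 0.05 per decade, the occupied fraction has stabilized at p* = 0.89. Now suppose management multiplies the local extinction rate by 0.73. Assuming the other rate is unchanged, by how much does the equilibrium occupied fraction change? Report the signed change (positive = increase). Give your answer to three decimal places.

0.030

Balance c(1−p*) = e gives c = e/(1 − 0.89000) = 0.05/0.11000 = 0.45455.
New p* = 1 − e/c = 1 − 0.03650/0.45455 = 0.91970.
Δp* = 0.91970 − 0.89000 = +0.02970.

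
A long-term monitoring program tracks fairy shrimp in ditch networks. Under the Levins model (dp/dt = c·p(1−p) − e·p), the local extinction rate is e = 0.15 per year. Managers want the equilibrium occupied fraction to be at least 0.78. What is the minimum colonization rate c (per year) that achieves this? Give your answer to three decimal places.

0.682

p* = 1 − e/c ≥ 0.78 requires e/c ≤ 0.2200, i.e. c ≥ e/0.2200.
c_min = 0.15/0.2200 = 0.6818.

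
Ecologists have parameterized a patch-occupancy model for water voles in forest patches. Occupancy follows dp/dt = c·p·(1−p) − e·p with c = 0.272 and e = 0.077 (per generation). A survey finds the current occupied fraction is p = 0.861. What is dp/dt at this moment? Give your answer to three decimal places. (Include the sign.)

Colonization term: c·p·(1−p) = 0.272×0.861×0.1390 = 0.03255.
Extinction term: e·p = 0.06630.
dp/dt = 0.03255 − 0.06630 = -0.03374.

-0.034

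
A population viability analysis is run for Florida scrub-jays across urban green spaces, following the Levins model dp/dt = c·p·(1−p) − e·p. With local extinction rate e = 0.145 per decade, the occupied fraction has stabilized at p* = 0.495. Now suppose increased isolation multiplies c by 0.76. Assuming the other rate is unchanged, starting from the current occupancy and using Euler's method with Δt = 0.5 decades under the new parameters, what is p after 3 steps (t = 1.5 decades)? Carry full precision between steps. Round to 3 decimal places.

Balance c(1−p*) = e gives c = e/(1 − 0.49500) = 0.145/0.50500 = 0.28713.
Starting from p₀ = 0.49500; update p ← p + (dp/dt)·Δt with the new parameters.
p: 0.49500 → 0.48639  (Δp = -0.00861)
p: 0.48639 → 0.47838  (Δp = -0.00801)
p: 0.47838 → 0.47092  (Δp = -0.00746)

0.471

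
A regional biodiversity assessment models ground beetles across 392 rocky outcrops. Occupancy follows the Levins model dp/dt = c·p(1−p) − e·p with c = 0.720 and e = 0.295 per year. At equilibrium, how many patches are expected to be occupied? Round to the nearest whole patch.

p* = 1 − e/c = 1 − 0.295/0.720 = 0.5903.
Expected occupied patches = N × p* = 392 × 0.5903 = 231.39 ≈ 231.

231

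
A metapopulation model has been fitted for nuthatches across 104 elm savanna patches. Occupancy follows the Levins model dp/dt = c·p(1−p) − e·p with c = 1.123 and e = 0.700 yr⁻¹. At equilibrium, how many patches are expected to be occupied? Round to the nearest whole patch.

p* = 1 − e/c = 1 − 0.700/1.123 = 0.3767.
Expected occupied patches = N × p* = 104 × 0.3767 = 39.17 ≈ 39.

39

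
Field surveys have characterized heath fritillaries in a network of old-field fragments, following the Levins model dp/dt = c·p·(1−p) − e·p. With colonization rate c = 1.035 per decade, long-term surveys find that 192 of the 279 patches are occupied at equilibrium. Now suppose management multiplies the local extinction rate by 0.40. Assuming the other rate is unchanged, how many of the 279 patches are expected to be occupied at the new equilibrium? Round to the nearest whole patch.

Observed p* = 192/279 = 0.68817.
Balance c(1−p*) = e gives e = 1.035×(1 − 0.68817) = 0.32274.
New p* = 1 − e/c = 1 − 0.12910/1.03500 = 0.87527.
Expected occupied = 279 × 0.87527 = 244.20 ≈ 244.

244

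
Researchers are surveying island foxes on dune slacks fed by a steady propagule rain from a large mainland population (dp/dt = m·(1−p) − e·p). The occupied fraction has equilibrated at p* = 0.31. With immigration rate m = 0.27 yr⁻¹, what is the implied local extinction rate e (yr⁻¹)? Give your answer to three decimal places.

0.601

At equilibrium m(1−p*) = e·p*, so e = m(1−p*)/p*.
e = 0.27 × 0.6900 / 0.31 = 0.6010.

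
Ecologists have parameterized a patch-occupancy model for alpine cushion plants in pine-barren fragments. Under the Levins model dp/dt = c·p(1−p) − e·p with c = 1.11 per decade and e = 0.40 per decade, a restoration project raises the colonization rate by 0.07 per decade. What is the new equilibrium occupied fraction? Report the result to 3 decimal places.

0.661

Before: p* = 1 − 0.40/1.11 = 0.6396.
After the change, c = 1.18, e = 0.4, so p* = 1 − 0.4/1.18 = 0.6610.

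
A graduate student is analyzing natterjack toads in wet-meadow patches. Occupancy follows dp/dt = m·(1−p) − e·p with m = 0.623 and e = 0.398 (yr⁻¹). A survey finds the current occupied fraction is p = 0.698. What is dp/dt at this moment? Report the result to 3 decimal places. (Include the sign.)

Colonization term: m·(1−p) = 0.623×0.3020 = 0.18815.
Extinction term: e·p = 0.27780.
dp/dt = 0.18815 − 0.27780 = -0.08966.

-0.090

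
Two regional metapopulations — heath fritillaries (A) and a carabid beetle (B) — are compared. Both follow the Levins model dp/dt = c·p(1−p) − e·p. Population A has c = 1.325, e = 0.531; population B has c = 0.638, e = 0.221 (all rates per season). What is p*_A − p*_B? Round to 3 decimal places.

A: p*_A = 1 − 0.531/1.325 = 0.5992.
B: p*_B = 1 − 0.221/0.638 = 0.6536.
p*_A − p*_B = 0.5992 − 0.6536 = -0.0544.

-0.054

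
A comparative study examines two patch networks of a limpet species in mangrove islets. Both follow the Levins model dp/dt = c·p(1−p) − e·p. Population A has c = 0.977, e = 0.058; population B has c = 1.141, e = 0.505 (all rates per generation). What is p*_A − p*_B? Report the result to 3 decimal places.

0.383

A: p*_A = 1 − 0.058/0.977 = 0.9406.
B: p*_B = 1 − 0.505/1.141 = 0.5574.
p*_A − p*_B = 0.9406 − 0.5574 = 0.3832.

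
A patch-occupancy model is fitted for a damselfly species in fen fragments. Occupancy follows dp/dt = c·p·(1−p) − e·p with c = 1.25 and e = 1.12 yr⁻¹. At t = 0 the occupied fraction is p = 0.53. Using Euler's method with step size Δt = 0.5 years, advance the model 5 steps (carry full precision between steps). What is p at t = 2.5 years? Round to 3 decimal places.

Update rule: p ← p + [c·p·(1−p) − e·p]·Δt with Δt = 0.5.
p: 0.53000 → 0.38889  (Δp = -0.14111)
p: 0.38889 → 0.31964  (Δp = -0.06924)
p: 0.31964 → 0.27656  (Δp = -0.04308)
p: 0.27656 → 0.24674  (Δp = -0.02983)
p: 0.24674 → 0.22472  (Δp = -0.02201)

0.225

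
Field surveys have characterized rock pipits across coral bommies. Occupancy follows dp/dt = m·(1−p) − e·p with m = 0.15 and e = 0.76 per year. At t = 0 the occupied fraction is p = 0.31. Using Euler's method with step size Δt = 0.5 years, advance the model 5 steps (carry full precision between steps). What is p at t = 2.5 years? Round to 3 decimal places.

Update rule: p ← p + [m·(1−p) − e·p]·Δt with Δt = 0.5.
p: 0.31000 → 0.24395  (Δp = -0.06605)
p: 0.24395 → 0.20795  (Δp = -0.03600)
p: 0.20795 → 0.18833  (Δp = -0.01962)
p: 0.18833 → 0.17764  (Δp = -0.01069)
p: 0.17764 → 0.17181  (Δp = -0.00583)

0.172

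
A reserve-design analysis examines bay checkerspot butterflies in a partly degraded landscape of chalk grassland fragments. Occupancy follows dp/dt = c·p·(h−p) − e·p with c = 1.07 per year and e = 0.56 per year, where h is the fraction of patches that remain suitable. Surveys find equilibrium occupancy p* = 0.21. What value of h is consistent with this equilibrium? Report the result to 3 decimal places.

At equilibrium c(h−p*) = e, so h = p* + e/c.
h = 0.21 + 0.56/1.07 = 0.21 + 0.5234 = 0.7334.

0.733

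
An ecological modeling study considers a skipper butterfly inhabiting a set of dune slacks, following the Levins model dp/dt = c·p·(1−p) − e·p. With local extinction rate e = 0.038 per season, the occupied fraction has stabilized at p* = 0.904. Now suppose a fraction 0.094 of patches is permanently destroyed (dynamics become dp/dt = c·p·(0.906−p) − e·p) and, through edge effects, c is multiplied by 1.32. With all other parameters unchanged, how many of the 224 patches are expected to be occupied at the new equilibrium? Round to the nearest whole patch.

Balance c(1−p*) = e gives c = e/(1 − 0.90400) = 0.038/0.09600 = 0.39583.
New p* = 0.906 − e/c = 0.906 − 0.03800/0.52250 = 0.83327.
Expected occupied = 224 × 0.83327 = 186.65 ≈ 187.

187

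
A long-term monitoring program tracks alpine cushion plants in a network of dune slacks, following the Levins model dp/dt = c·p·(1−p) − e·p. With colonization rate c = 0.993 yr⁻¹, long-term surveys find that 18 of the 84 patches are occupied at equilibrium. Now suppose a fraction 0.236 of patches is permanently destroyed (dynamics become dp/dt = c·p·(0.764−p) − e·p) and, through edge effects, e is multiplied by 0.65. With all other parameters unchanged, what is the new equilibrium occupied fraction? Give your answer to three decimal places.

Observed p* = 18/84 = 0.21429.
Balance c(1−p*) = e gives e = 0.993×(1 − 0.21429) = 0.78021.
New p* = 0.764 − e/c = 0.764 − 0.50714/0.99300 = 0.25328.

0.253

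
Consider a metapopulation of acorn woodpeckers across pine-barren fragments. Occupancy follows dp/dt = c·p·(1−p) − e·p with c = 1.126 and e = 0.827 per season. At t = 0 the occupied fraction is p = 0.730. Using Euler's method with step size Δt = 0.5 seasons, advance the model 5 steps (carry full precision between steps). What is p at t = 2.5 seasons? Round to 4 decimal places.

0.3517

Update rule: p ← p + [c·p·(1−p) − e·p]·Δt with Δt = 0.5.
step 1: Δp = -0.19089, p = 0.53911
step 2: Δp = -0.08303, p = 0.45608
step 3: Δp = -0.04892, p = 0.40715
step 4: Δp = -0.03246, p = 0.37469
step 5: Δp = -0.02303, p = 0.35167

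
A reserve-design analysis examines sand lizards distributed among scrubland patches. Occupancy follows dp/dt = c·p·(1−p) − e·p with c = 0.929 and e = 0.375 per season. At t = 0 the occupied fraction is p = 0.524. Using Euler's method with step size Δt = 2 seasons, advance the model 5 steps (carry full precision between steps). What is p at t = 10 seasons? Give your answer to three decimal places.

0.596

Update rule: p ← p + [c·p·(1−p) − e·p]·Δt with Δt = 2.
  1  |  dp/dt·Δt = +0.070430  |  p_1 = 0.594430
  2  |  dp/dt·Δt = +0.002110  |  p_2 = 0.596540
  3  |  dp/dt·Δt = -0.000221  |  p_3 = 0.596319
  4  |  dp/dt·Δt = +0.000024  |  p_4 = 0.596342
  5  |  dp/dt·Δt = -0.000003  |  p_5 = 0.596340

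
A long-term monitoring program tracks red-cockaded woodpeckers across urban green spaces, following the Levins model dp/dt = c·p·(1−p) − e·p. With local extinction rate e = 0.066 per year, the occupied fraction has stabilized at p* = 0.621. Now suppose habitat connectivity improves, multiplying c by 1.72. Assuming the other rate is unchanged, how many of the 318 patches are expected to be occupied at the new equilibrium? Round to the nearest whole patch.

Balance c(1−p*) = e gives c = e/(1 − 0.62100) = 0.066/0.37900 = 0.17414.
New p* = 1 − e/c = 1 − 0.06600/0.29952 = 0.77965.
Expected occupied = 318 × 0.77965 = 247.93 ≈ 248.

248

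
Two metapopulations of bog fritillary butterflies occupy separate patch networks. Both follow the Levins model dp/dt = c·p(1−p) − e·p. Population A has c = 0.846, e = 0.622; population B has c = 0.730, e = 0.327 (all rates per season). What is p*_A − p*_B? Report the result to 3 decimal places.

-0.287

A: p*_A = 1 − 0.622/0.846 = 0.2648.
B: p*_B = 1 − 0.327/0.730 = 0.5521.
p*_A − p*_B = 0.2648 − 0.5521 = -0.2873.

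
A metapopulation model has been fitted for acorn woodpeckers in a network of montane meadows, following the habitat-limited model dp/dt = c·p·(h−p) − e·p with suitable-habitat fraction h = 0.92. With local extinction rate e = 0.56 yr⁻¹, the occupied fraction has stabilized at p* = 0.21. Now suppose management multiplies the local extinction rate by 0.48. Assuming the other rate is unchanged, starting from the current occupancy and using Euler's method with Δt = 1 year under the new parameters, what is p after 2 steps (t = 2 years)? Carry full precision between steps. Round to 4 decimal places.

0.3370

Balance c(h−p*) = e gives c = e/(0.92 − 0.21000) = 0.56/0.71000 = 0.78873.
Starting from p₀ = 0.21000; update p ← p + (dp/dt)·Δt with the new parameters.
  1  |  dp/dt·Δt = +0.061152  |  p_1 = 0.271152
  2  |  dp/dt·Δt = +0.065881  |  p_2 = 0.337033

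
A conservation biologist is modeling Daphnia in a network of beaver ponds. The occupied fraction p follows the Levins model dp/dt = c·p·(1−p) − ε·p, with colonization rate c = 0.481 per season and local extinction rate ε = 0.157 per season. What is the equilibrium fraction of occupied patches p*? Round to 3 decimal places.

0.674

Setting dp/dt = 0 and dividing through by p* gives c·(1−p*) = ε.
So p* = 1 − ε/c = 1 − 0.157/0.481 = 1 − 0.3264 = 0.6736.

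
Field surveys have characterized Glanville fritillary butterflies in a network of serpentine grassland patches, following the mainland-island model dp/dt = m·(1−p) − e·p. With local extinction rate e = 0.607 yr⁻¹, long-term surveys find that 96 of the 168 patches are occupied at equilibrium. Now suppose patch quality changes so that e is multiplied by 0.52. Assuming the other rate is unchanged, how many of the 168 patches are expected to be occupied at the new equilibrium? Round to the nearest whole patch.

Observed p* = 96/168 = 0.57143.
Balance m(1−p*) = e·p* gives m = e·p*/(1−p*) = 0.607×0.57143/0.42857 = 0.80934.
New p* = m/(m+e) = 0.80934/(0.80934+0.31564) = 0.71943.
Expected occupied = 168 × 0.71943 = 120.86 ≈ 121.

121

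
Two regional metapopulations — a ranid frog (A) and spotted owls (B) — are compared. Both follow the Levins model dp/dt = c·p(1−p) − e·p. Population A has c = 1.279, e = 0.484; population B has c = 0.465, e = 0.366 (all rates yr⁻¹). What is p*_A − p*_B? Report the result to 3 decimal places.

0.409

A: p*_A = 1 − 0.484/1.279 = 0.6216.
B: p*_B = 1 − 0.366/0.465 = 0.2129.
p*_A − p*_B = 0.6216 − 0.2129 = 0.4087.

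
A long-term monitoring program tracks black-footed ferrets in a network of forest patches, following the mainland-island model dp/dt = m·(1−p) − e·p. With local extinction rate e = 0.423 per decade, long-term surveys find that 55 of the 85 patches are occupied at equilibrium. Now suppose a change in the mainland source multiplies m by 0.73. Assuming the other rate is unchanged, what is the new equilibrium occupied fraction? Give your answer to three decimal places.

Observed p* = 55/85 = 0.64706.
Balance m(1−p*) = e·p* gives m = e·p*/(1−p*) = 0.423×0.64706/0.35294 = 0.77550.
New p* = m/(m+e) = 0.56611/(0.56611+0.42300) = 0.57234.

0.572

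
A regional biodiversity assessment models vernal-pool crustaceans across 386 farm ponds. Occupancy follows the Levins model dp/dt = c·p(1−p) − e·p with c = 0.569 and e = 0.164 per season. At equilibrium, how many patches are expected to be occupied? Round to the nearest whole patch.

275

p* = 1 − e/c = 1 − 0.164/0.569 = 0.7118.
Expected occupied patches = N × p* = 386 × 0.7118 = 274.75 ≈ 275.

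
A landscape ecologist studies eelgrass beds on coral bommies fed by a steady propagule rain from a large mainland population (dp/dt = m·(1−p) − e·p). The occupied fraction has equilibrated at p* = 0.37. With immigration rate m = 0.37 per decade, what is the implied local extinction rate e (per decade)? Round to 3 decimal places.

At equilibrium m(1−p*) = e·p*, so e = m(1−p*)/p*.
e = 0.37 × 0.6300 / 0.37 = 0.6300.

0.630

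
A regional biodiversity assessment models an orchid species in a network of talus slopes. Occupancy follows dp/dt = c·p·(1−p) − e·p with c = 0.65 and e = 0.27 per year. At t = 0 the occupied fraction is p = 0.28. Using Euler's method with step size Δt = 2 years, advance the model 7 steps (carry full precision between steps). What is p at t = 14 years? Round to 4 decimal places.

Update rule: p ← p + [c·p·(1−p) − e·p]·Δt with Δt = 2.
t = 2: p = 0.28000 + (+0.11088) = 0.39088
t = 4: p = 0.39088 + (+0.09845) = 0.48933
t = 6: p = 0.48933 + (+0.06062) = 0.54994
t = 8: p = 0.54994 + (+0.02479) = 0.57473
t = 10: p = 0.57473 + (+0.00739) = 0.58212
t = 12: p = 0.58212 + (+0.00189) = 0.58401
t = 14: p = 0.58401 + (+0.00046) = 0.58447

0.5845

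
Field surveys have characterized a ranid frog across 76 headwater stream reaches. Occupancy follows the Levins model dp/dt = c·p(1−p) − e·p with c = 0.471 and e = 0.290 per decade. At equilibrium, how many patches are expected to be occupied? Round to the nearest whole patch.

29

p* = 1 − e/c = 1 − 0.290/0.471 = 0.3843.
Expected occupied patches = N × p* = 76 × 0.3843 = 29.21 ≈ 29.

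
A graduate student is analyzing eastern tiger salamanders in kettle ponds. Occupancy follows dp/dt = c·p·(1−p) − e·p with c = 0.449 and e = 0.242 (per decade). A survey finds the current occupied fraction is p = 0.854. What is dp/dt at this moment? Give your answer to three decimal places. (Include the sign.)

-0.151

Colonization term: c·p·(1−p) = 0.449×0.854×0.1460 = 0.05598.
Extinction term: e·p = 0.20667.
dp/dt = 0.05598 − 0.20667 = -0.15068.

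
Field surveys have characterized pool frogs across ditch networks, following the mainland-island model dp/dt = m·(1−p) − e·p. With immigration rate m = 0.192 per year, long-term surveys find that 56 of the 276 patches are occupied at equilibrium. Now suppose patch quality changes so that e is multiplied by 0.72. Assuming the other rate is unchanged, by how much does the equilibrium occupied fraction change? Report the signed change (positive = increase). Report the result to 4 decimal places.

Observed p* = 56/276 = 0.20290.
Balance m(1−p*) = e·p* gives e = m(1−p*)/p* = 0.192×0.79710/0.20290 = 0.75428.
New p* = m/(m+e) = 0.19200/(0.19200+0.54308) = 0.26120.
Δp* = 0.26120 − 0.20290 = +0.05830.

0.0583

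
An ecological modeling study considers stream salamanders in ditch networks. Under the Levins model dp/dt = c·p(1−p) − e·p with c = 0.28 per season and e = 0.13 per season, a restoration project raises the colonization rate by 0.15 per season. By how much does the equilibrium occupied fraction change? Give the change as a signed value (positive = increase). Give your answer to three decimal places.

Before: p* = 1 − 0.13/0.28 = 0.5357.
After the change, c = 0.43, e = 0.13, so p* = 1 − 0.13/0.43 = 0.6977.
Δp* = 0.6977 − 0.5357 = +0.1620.

0.162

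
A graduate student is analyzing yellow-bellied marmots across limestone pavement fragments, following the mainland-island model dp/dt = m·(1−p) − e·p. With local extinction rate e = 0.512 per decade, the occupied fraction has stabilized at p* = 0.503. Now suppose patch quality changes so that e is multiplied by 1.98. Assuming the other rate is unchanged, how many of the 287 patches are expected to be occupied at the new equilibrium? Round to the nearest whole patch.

Balance m(1−p*) = e·p* gives m = e·p*/(1−p*) = 0.512×0.50300/0.49700 = 0.51818.
New p* = m/(m+e) = 0.51818/(0.51818+1.01376) = 0.33825.
Expected occupied = 287 × 0.33825 = 97.08 ≈ 97.

97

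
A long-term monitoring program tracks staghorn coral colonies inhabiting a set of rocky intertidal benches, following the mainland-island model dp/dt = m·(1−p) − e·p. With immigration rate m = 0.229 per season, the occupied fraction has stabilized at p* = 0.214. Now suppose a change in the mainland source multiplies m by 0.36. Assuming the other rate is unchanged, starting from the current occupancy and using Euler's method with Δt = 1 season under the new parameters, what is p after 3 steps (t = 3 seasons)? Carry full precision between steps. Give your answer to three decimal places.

0.089

Balance m(1−p*) = e·p* gives e = m(1−p*)/p* = 0.229×0.78600/0.21400 = 0.84109.
Starting from p₀ = 0.21400; update p ← p + (dp/dt)·Δt with the new parameters.
p: 0.21400 → 0.09880  (Δp = -0.11520)
p: 0.09880 → 0.09000  (Δp = -0.00881)
p: 0.09000 → 0.08932  (Δp = -0.00067)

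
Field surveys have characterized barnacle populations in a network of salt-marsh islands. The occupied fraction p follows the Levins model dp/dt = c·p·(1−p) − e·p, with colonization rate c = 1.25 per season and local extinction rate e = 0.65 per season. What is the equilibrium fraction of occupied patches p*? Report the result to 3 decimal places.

At equilibrium, colonization balances extinction: c·p*·(1−p*) = e·p*.
So p* = 1 − e/c = 1 − 0.65/1.25 = 1 − 0.5200 = 0.4800.

0.480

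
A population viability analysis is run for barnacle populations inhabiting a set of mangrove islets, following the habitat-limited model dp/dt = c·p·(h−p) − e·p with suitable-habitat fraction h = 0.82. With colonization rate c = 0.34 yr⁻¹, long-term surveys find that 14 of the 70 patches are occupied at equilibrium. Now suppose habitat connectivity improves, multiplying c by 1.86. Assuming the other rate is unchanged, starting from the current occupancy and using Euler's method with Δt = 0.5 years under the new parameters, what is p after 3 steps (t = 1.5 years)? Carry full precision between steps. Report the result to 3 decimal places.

Observed p* = 14/70 = 0.20000.
Balance c(h−p*) = e gives e = 0.34×(0.82 − 0.20000) = 0.21080.
Starting from p₀ = 0.20000; update p ← p + (dp/dt)·Δt with the new parameters.
step 1: Δp = +0.01813, p = 0.21813
step 2: Δp = +0.01852, p = 0.23665
step 3: Δp = +0.01871, p = 0.25536

0.255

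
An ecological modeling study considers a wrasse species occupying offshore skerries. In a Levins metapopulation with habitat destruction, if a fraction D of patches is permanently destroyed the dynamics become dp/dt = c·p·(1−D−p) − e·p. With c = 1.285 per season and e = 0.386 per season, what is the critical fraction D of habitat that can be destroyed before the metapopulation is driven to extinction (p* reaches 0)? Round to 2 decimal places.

0.70

The nontrivial equilibrium is p* = (1−D) − e/c; extinction occurs when this hits zero.
So D_crit = 1 − e/c = 1 − 0.386/1.285 = 1 − 0.3004 = 0.6996.
Note this equals the original equilibrium occupancy — the Levins extinction-debt result.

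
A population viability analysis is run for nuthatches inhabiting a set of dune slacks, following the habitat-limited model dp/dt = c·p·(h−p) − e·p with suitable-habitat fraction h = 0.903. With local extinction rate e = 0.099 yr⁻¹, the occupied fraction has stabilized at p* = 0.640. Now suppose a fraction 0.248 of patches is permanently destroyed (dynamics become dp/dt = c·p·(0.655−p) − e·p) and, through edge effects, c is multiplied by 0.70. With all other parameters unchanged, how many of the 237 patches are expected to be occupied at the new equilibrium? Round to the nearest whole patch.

Balance c(h−p*) = e gives c = e/(0.903 − 0.64000) = 0.099/0.26300 = 0.37643.
New p* = 0.655 − e/c = 0.655 − 0.09900/0.26350 = 0.27929.
Expected occupied = 237 × 0.27929 = 66.19 ≈ 66.

66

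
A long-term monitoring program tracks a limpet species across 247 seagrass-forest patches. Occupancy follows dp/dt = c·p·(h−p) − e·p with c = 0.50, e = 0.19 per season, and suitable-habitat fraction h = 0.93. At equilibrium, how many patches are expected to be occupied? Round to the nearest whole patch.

p* = h − e/c = 0.93 − 0.3800 = 0.5500.
Expected occupied patches = N × p* = 247 × 0.5500 = 135.85 ≈ 136.

136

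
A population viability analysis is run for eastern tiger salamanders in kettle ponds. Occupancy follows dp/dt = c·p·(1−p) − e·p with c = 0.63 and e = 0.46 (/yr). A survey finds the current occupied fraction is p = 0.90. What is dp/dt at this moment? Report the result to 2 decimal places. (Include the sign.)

Colonization term: c·p·(1−p) = 0.63×0.90×0.1000 = 0.05670.
Extinction term: e·p = 0.41400.
dp/dt = 0.05670 − 0.41400 = -0.35730.

-0.36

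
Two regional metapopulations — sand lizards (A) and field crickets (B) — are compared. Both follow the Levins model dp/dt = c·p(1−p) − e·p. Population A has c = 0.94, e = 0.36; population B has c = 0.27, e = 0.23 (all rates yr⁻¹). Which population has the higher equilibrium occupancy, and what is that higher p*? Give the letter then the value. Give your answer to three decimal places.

A: p*_A = 1 − 0.36/0.94 = 0.6170.
B: p*_B = 1 − 0.23/0.27 = 0.1481.
A is higher at 0.6170.

A, 0.617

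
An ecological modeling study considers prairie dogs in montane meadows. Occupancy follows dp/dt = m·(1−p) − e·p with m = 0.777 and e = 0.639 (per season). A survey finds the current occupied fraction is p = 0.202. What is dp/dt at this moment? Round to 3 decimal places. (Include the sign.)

0.491

Colonization term: m·(1−p) = 0.777×0.7980 = 0.62005.
Extinction term: e·p = 0.12908.
dp/dt = 0.62005 − 0.12908 = 0.49097.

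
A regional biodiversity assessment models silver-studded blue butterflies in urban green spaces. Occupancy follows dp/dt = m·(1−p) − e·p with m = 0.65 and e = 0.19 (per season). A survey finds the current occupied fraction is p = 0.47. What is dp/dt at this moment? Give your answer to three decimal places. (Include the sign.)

0.255

Colonization term: m·(1−p) = 0.65×0.5300 = 0.34450.
Extinction term: e·p = 0.08930.
dp/dt = 0.34450 − 0.08930 = 0.25520.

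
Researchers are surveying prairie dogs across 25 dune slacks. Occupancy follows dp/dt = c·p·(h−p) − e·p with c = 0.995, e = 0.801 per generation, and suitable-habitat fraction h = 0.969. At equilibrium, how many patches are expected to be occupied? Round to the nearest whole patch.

4

p* = h − e/c = 0.969 − 0.8050 = 0.1640.
Expected occupied patches = N × p* = 25 × 0.1640 = 4.10 ≈ 4.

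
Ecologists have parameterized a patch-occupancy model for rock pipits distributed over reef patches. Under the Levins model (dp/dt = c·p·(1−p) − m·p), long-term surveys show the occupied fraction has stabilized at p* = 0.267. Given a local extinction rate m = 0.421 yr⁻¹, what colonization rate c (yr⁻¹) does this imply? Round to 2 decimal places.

At equilibrium c(1−p*) = m, so c = m/(1−p*).
c = 0.421/(1 − 0.267) = 0.421/0.7330 = 0.5744.

0.57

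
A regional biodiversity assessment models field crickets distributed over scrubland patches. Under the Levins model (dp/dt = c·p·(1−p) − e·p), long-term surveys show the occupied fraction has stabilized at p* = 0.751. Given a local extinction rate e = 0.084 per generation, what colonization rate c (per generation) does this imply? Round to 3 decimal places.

0.337

At equilibrium c(1−p*) = e, so c = e/(1−p*).
c = 0.084/(1 − 0.751) = 0.084/0.2490 = 0.3373.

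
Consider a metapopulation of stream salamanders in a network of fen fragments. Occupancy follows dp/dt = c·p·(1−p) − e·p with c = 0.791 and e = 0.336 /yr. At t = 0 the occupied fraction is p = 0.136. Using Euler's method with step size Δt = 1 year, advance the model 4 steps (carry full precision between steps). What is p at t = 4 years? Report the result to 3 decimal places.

Update rule: p ← p + [c·p·(1−p) − e·p]·Δt with Δt = 1.
t = 1: p = 0.13600 + (+0.04725) = 0.18325
t = 2: p = 0.18325 + (+0.05682) = 0.24007
t = 3: p = 0.24007 + (+0.06364) = 0.30371
t = 4: p = 0.30371 + (+0.06523) = 0.36894

0.369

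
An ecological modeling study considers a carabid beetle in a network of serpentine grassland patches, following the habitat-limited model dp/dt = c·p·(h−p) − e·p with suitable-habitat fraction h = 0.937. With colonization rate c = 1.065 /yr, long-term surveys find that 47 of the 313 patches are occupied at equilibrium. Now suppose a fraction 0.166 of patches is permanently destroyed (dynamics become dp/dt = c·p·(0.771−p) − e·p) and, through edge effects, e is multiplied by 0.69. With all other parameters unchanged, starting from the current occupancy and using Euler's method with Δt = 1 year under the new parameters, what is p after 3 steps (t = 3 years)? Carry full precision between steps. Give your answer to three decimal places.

0.184

Observed p* = 47/313 = 0.15016.
Balance c(h−p*) = e gives e = 1.065×(0.937 − 0.15016) = 0.83798.
Starting from p₀ = 0.15016; update p ← p + (dp/dt)·Δt with the new parameters.
step 1: Δp = +0.01246, p = 0.16262
step 2: Δp = +0.01134, p = 0.17396
step 3: Δp = +0.01003, p = 0.18398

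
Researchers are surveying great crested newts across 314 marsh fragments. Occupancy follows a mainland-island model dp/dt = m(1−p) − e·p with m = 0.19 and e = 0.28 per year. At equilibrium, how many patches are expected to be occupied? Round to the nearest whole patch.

p* = m/(m+e) = 0.19/0.4700 = 0.4043.
Expected occupied patches = N × p* = 314 × 0.4043 = 126.94 ≈ 127.

127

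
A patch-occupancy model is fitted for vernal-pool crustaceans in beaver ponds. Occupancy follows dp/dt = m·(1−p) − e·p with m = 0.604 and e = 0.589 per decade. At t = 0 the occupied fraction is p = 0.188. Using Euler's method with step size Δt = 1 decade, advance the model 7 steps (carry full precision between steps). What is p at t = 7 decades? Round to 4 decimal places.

0.5063

Update rule: p ← p + [m·(1−p) − e·p]·Δt with Δt = 1.
step 1: Δp = +0.37972, p = 0.56772
step 2: Δp = -0.07329, p = 0.49443
step 3: Δp = +0.01414, p = 0.50857
step 4: Δp = -0.00273, p = 0.50585
step 5: Δp = +0.00053, p = 0.50637
step 6: Δp = -0.00010, p = 0.50627
step 7: Δp = +0.00002, p = 0.50629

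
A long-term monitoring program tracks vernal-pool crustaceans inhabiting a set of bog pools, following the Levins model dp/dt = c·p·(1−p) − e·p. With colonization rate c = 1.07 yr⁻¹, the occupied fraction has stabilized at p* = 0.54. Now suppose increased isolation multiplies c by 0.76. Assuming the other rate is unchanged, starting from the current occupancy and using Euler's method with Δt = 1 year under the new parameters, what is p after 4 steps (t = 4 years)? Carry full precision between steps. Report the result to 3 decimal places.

0.416

Balance c(1−p*) = e gives e = 1.07×(1 − 0.54000) = 0.49220.
Starting from p₀ = 0.54000; update p ← p + (dp/dt)·Δt with the new parameters.
step 1: Δp = -0.06379, p = 0.47621
step 2: Δp = -0.03155, p = 0.44466
step 3: Δp = -0.01805, p = 0.42661
step 4: Δp = -0.01106, p = 0.41555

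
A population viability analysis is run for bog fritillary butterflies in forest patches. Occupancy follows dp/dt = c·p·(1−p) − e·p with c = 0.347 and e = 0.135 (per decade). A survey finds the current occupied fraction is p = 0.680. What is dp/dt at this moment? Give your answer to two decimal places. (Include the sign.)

Colonization term: c·p·(1−p) = 0.347×0.680×0.3200 = 0.07551.
Extinction term: e·p = 0.09180.
dp/dt = 0.07551 − 0.09180 = -0.01629.

-0.02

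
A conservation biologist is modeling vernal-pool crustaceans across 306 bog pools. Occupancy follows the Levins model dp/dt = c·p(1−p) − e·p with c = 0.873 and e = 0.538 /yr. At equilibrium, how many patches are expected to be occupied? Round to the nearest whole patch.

117

p* = 1 − e/c = 1 − 0.538/0.873 = 0.3837.
Expected occupied patches = N × p* = 306 × 0.3837 = 117.42 ≈ 117.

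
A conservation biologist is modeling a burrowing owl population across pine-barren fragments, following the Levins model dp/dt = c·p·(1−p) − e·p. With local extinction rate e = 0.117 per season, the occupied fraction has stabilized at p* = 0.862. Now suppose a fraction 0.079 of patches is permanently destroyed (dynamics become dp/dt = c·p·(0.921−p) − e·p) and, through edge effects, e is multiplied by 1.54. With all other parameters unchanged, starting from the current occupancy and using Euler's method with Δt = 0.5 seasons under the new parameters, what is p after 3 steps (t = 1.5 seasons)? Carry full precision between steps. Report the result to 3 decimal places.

Balance c(1−p*) = e gives c = e/(1 − 0.86200) = 0.117/0.13800 = 0.84783.
Starting from p₀ = 0.86200; update p ← p + (dp/dt)·Δt with the new parameters.
  1  |  dp/dt·Δt = -0.056098  |  p_1 = 0.805902
  2  |  dp/dt·Δt = -0.033282  |  p_2 = 0.772619
  3  |  dp/dt·Δt = -0.021007  |  p_3 = 0.751612

0.752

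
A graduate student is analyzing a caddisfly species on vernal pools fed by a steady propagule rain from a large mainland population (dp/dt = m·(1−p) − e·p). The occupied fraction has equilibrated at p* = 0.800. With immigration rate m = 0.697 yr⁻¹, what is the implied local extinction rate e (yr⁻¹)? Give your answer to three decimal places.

At equilibrium m(1−p*) = e·p*, so e = m(1−p*)/p*.
e = 0.697 × 0.2000 / 0.800 = 0.1742.

0.174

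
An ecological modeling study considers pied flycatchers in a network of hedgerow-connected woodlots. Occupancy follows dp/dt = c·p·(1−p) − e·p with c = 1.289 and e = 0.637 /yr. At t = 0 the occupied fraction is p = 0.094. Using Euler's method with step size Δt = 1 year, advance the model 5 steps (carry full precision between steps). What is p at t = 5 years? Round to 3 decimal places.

Update rule: p ← p + [c·p·(1−p) − e·p]·Δt with Δt = 1.
t = 1: p = 0.09400 + (+0.04990) = 0.14390
t = 2: p = 0.14390 + (+0.06713) = 0.21103
t = 3: p = 0.21103 + (+0.08019) = 0.29122
t = 4: p = 0.29122 + (+0.08056) = 0.37177
t = 5: p = 0.37177 + (+0.06424) = 0.43601

0.436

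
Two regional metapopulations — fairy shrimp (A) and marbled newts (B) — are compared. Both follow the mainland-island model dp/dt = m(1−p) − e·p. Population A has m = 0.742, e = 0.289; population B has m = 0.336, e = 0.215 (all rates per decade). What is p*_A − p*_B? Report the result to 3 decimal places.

0.110

A: p*_A = m/(m+e) = 0.742/1.0310 = 0.7197.
B: p*_B = 0.336/0.5510 = 0.6098.
p*_A − p*_B = 0.7197 − 0.6098 = 0.1099.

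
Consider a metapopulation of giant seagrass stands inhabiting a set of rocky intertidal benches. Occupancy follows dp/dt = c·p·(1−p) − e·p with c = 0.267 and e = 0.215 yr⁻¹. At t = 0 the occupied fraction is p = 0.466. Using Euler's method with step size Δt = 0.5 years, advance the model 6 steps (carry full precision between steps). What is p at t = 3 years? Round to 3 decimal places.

0.385

Update rule: p ← p + [c·p·(1−p) − e·p]·Δt with Δt = 0.5.
t = 0.5: p = 0.46600 + (-0.01687) = 0.44913
t = 1: p = 0.44913 + (-0.01525) = 0.43387
t = 1.5: p = 0.43387 + (-0.01385) = 0.42002
t = 2: p = 0.42002 + (-0.01263) = 0.40739
t = 2.5: p = 0.40739 + (-0.01156) = 0.39583
t = 3: p = 0.39583 + (-0.01063) = 0.38520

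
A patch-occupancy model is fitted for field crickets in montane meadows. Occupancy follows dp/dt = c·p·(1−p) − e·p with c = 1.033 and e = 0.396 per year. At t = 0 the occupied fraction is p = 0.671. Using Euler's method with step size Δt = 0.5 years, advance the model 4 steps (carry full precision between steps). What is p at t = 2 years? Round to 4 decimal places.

Update rule: p ← p + [c·p·(1−p) − e·p]·Δt with Δt = 0.5.
t = 0.5: p = 0.67100 + (-0.01884) = 0.65216
t = 1: p = 0.65216 + (-0.01196) = 0.64020
t = 1.5: p = 0.64020 + (-0.00779) = 0.63241
t = 2: p = 0.63241 + (-0.00515) = 0.62727

0.6273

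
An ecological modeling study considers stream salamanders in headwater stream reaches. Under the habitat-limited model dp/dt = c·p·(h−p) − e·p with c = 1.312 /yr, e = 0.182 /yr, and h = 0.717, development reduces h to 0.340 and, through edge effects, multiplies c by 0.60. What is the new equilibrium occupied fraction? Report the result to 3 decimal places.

Before: p* = h − e/c = 0.717 − 0.182/1.312 = 0.717 − 0.1387 = 0.5783.
After: c = 0.7872, e = 0.182, h = 0.340; p* = 0.340 − 0.182/0.7872 = 0.1088.

0.109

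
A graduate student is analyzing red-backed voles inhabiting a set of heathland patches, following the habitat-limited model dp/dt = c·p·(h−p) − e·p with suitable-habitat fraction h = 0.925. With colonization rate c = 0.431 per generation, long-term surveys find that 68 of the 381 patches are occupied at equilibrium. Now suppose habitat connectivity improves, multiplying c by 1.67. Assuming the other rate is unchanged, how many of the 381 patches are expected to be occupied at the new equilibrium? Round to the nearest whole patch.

Observed p* = 68/381 = 0.17848.
Balance c(h−p*) = e gives e = 0.431×(0.925 − 0.17848) = 0.32175.
New p* = 0.925 − e/c = 0.925 − 0.32175/0.71977 = 0.47798.
Expected occupied = 381 × 0.47798 = 182.11 ≈ 182.

182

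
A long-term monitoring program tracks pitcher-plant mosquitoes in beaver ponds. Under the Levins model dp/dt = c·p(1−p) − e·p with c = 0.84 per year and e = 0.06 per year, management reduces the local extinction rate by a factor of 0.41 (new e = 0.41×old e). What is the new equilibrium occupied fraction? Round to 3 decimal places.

Before: p* = 1 − 0.06/0.84 = 0.9286.
After the change, c = 0.84, e = 0.0246, so p* = 1 − 0.0246/0.84 = 0.9707.

0.971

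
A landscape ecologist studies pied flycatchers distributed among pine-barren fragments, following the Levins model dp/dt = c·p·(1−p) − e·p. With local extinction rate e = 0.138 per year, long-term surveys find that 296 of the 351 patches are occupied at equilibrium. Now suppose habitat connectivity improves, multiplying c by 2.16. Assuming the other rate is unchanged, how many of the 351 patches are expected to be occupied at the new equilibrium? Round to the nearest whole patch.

326

Observed p* = 296/351 = 0.84330.
Balance c(1−p*) = e gives c = e/(1 − 0.84330) = 0.138/0.15670 = 0.88066.
New p* = 1 − e/c = 1 − 0.13800/1.90223 = 0.92745.
Expected occupied = 351 × 0.92745 = 325.53 ≈ 326.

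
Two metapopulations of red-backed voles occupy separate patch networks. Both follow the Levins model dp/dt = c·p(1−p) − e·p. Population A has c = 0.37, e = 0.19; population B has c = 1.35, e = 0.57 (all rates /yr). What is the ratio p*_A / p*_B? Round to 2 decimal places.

0.84

A: p*_A = 1 − 0.19/0.37 = 0.4865.
B: p*_B = 1 − 0.57/1.35 = 0.5778.
p*_A / p*_B = 0.4865/0.5778 = 0.8420.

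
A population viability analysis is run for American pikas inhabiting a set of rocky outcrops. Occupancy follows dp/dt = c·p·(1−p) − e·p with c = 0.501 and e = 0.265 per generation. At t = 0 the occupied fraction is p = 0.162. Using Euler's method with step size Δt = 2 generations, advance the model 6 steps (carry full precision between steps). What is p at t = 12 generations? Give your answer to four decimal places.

Update rule: p ← p + [c·p·(1−p) − e·p]·Δt with Δt = 2.
t = 2: p = 0.16200 + (+0.05017) = 0.21217
t = 4: p = 0.21217 + (+0.05504) = 0.26721
t = 6: p = 0.26721 + (+0.05458) = 0.32178
t = 8: p = 0.32178 + (+0.04813) = 0.36991
t = 10: p = 0.36991 + (+0.03749) = 0.40740
t = 12: p = 0.40740 + (+0.02598) = 0.43339

0.4334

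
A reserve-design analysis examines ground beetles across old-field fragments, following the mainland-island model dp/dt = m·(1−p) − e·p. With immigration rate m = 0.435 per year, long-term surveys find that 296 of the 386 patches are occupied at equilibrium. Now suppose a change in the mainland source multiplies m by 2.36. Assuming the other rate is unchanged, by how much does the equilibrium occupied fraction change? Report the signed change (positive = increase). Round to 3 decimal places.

0.119

Observed p* = 296/386 = 0.76684.
Balance m(1−p*) = e·p* gives e = m(1−p*)/p* = 0.435×0.23316/0.76684 = 0.13226.
New p* = m/(m+e) = 1.02660/(1.02660+0.13226) = 0.88587.
Δp* = 0.88587 − 0.76684 = +0.11903.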